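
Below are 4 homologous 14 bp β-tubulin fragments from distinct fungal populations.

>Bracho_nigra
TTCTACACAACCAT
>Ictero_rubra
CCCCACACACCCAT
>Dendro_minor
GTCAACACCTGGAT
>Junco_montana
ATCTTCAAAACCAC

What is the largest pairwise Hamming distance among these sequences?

9

Pairwise Hamming distances:
  Bracho_nigra vs Ictero_rubra: 4
  Bracho_nigra vs Dendro_minor: 6
  Bracho_nigra vs Junco_montana: 4
  Ictero_rubra vs Dendro_minor: 7
  Ictero_rubra vs Junco_montana: 7
  Dendro_minor vs Junco_montana: 9
The largest is 9, between Dendro_minor and Junco_montana.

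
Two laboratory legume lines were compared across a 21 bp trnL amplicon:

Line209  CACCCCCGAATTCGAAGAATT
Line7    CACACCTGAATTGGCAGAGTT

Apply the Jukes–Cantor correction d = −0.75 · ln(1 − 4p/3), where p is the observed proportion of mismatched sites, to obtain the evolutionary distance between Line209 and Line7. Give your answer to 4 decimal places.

Differing sites — 4:C/A; 7:C/T; 13:C/G; 15:A/C; 19:A/G.
p = 5/21 = 0.238095.
d = −0.75 · ln(1 − (4/3)·0.238095) = −0.75 · ln(0.682540) = −0.75 · (-0.381934) = 0.2865.

0.2865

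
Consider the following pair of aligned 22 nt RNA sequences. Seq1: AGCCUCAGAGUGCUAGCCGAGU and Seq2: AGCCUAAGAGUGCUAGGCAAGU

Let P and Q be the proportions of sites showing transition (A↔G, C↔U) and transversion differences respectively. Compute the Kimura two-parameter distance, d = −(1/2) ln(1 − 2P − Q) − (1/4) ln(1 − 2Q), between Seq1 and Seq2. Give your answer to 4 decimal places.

0.1505

Mismatches occur at site 6 (C→A, transversion), site 17 (C→G, transversion), site 19 (G→A, transition).
Of the 3 differences, 1 transition and 2 transversions over 22 sites: P = 1/22 = 0.045455, Q = 2/22 = 0.090909.
d = −0.5·ln(0.818181) − 0.25·ln(0.818182) = −0.5·(-0.200672) − 0.25·(-0.200670) = 0.1505.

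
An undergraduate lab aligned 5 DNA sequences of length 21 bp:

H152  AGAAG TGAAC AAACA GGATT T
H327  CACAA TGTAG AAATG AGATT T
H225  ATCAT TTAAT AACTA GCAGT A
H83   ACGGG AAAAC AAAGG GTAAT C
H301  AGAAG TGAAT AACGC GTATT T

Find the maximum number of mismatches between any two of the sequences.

14

Pairwise Hamming distances:
  H152 vs H327: 9
  H152 vs H225: 10
  H152 vs H83: 10
  H152 vs H301: 5
  H327 vs H225: 12
  H327 vs H83: 14
  H327 vs H301: 11
  H225 vs H83: 13
  H225 vs H301: 9
  H83 vs H301: 10
The largest is 14, between H327 and H83.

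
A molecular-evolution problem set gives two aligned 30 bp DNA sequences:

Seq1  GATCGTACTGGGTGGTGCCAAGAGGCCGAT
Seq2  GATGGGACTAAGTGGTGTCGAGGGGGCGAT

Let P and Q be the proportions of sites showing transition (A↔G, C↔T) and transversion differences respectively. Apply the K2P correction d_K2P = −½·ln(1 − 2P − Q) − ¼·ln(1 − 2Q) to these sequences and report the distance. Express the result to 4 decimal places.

Mismatches occur at site 4 (C/G, transversion), site 6 (T/G, transversion), site 10 (G/A, transition), site 11 (G/A, transition), site 18 (C/T, transition), site 20 (A/G, transition), site 23 (A/G, transition), site 26 (C/G, transversion).
Of the 8 differences, 5 transitions and 3 transversions over 30 sites: P = 5/30 = 0.166667, Q = 3/30 = 0.100000.
d = −0.5·ln(0.566666) − 0.25·ln(0.800000) = −0.5·(-0.567985) − 0.25·(-0.223144) = 0.3398.

0.3398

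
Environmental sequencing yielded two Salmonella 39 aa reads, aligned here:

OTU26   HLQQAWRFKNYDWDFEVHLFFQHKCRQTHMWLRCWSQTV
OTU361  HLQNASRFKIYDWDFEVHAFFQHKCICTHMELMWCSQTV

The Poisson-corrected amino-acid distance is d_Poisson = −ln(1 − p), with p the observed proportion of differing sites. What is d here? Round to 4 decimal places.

The sequences differ at positions 4 (Q/N), 6 (W/S), 10 (N/I), 19 (L/A), 26 (R/I), 27 (Q/C), 31 (W/E), 33 (R/M), 34 (C/W), 35 (W/C).
p = 10/39 = 0.256410.
d = −ln(1 − 0.256410) = −ln(0.743590) = 0.2963.

0.2963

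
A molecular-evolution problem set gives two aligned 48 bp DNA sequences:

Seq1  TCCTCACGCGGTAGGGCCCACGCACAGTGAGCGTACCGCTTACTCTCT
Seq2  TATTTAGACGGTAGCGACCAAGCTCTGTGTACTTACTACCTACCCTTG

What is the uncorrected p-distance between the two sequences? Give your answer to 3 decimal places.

The sequences differ at positions 2 (C/A), 3 (C/T), 5 (C/T), 7 (C/G), 8 (G/A), 15 (G/C), 17 (C/A), 21 (C/A), 24 (A/T), 26 (A/T), 30 (A/T), 31 (G/A), 33 (G/T), 37 (C/T), 38 (G/A), 40 (T/C), 44 (T/C), 47 (C/T), 48 (T/G).
There are 19 differences over 48 sites, so p = 19/48 = 0.396.

0.396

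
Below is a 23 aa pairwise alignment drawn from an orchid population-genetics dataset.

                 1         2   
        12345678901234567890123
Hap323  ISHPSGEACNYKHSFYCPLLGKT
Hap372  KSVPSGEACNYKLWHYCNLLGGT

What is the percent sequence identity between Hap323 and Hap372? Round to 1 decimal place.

The sequences differ at positions 1 (I/K), 3 (H/V), 13 (H/L), 14 (S/W), 15 (F/H), 18 (P/N), 22 (K/G).
16 of the 23 sites match, so the percent identity is 16/23 × 100 = 69.6%.

69.6%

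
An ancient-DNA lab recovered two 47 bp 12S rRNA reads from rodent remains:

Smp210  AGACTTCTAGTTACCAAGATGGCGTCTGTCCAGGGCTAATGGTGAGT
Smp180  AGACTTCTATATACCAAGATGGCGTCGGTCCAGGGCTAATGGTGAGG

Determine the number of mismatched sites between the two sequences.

Mismatches occur at site 10 (G↔T), site 11 (T↔A), site 27 (T↔G), site 47 (T↔G).
That gives 4 mismatches out of 47 aligned sites, so the Hamming distance is 4.

4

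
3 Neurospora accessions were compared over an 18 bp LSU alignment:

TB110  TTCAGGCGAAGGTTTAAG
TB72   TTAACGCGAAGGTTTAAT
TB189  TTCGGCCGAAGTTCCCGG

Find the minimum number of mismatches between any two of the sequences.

Pairwise Hamming distances:
  TB110 vs TB72: 3
  TB110 vs TB189: 7
  TB72 vs TB189: 10
The smallest is 3, between TB110 and TB72.

3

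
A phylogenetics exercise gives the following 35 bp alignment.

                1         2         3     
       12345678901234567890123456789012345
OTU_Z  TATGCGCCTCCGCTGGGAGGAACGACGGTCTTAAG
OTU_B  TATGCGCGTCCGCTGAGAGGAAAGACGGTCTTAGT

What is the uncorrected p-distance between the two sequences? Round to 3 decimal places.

Mismatches occur at site 8 (C→G), site 16 (G→A), site 23 (C→A), site 34 (A→G), site 35 (G→T).
There are 5 differences over 35 sites, so p = 5/35 = 0.143.

0.143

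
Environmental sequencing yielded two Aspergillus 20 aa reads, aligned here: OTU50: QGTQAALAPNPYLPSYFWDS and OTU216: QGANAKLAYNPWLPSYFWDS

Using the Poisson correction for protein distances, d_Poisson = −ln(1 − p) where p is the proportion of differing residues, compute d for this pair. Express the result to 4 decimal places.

0.2877

The sequences differ at positions 3 (T/A), 4 (Q/N), 6 (A/K), 9 (P/Y), 12 (Y/W).
p = 5/20 = 0.250000.
d = −ln(1 − 0.250000) = −ln(0.750000) = 0.2877.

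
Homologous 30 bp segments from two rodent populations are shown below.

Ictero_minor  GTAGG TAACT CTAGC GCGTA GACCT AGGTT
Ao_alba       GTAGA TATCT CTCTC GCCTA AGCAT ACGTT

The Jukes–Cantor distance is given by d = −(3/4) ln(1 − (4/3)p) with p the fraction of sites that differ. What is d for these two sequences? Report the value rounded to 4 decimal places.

0.3831

Differing sites — 5:G/A; 8:A/T; 13:A/C; 14:G/T; 18:G/C; 21:G/A; 22:A/G; 24:C/A; 27:G/C.
p = 9/30 = 0.300000.
d = −0.75 · ln(1 − (4/3)·0.300000) = −0.75 · ln(0.600000) = −0.75 · (-0.510826) = 0.3831.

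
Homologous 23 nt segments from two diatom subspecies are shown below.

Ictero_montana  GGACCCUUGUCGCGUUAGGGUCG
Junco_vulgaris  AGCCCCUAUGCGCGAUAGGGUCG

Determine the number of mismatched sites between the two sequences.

6

The sequences differ at positions 1 (G/A), 3 (A/C), 8 (U/A), 9 (G/U), 10 (U/G), 15 (U/A).
That gives 6 mismatches out of 23 aligned sites, so the Hamming distance is 6.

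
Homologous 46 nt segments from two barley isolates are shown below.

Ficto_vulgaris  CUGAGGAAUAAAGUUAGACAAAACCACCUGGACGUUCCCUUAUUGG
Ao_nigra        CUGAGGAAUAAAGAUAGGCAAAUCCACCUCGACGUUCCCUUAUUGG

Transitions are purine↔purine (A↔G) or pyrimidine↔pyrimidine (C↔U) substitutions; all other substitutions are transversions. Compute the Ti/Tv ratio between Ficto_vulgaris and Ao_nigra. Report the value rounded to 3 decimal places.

The sequences differ at positions 14 (U/A, transversion), 18 (A/G, transition), 23 (A/U, transversion), 30 (G/C, transversion).
Of the 4 differences, 1 transition and 3 transversions, so Ti/Tv = 1/3 = 0.333.

0.333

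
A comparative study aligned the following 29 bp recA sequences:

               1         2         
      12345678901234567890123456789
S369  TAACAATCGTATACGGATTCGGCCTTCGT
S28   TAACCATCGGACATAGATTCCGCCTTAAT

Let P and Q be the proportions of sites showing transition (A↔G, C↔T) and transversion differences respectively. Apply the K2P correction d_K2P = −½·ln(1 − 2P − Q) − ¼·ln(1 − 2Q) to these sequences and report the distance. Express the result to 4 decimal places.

Differing sites — 5:A/C (Tv); 10:T/G (Tv); 12:T/C (Ti); 14:C/T (Ti); 15:G/A (Ti); 21:G/C (Tv); 27:C/A (Tv); 28:G/A (Ti).
Of the 8 differences, 4 transitions and 4 transversions over 29 sites: P = 4/29 = 0.137931, Q = 4/29 = 0.137931.
d = −0.5·ln(0.586207) − 0.25·ln(0.724138) = −0.5·(-0.534082) − 0.25·(-0.322773) = 0.3477.

0.3477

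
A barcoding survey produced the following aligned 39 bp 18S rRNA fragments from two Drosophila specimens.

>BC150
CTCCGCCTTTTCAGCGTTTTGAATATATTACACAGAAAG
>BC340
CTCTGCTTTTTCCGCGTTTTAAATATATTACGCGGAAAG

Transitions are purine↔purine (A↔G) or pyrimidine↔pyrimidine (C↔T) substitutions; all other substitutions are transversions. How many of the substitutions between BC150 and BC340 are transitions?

Mismatches occur at site 4 (C/T, transition), site 7 (C/T, transition), site 13 (A/C, transversion), site 21 (G/A, transition), site 32 (A/G, transition), site 34 (A/G, transition).
Of the 6 differences, 5 transitions and 1 transversion, so the answer is 5.

5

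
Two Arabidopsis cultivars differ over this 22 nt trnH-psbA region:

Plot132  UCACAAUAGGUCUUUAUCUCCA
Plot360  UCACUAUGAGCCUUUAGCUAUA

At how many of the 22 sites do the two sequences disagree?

Mismatches occur at site 5 (A→U), site 8 (A→G), site 9 (G→A), site 11 (U→C), site 17 (U→G), site 20 (C→A), site 21 (C→U).
That gives 7 mismatches out of 22 aligned sites, so the Hamming distance is 7.

7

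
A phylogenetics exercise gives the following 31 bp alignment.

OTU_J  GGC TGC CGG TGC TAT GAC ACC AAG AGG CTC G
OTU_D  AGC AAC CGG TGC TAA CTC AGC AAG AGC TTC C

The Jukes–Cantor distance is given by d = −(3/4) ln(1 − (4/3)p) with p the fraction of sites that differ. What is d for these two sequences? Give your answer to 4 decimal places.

Mismatches occur at site 1 (G→A), site 4 (T→A), site 5 (G→A), site 15 (T→A), site 16 (G→C), site 17 (A→T), site 20 (C→G), site 27 (G→C), site 28 (C→T), site 31 (G→C).
p = 10/31 = 0.322581.
d = −0.75 · ln(1 − (4/3)·0.322581) = −0.75 · ln(0.569892) = −0.75 · (-0.562308) = 0.4217.

0.4217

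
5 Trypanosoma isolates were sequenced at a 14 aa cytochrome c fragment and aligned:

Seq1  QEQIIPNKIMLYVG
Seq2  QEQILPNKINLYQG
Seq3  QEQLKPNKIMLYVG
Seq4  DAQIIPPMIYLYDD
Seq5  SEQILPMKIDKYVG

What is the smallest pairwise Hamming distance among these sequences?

Pairwise Hamming distances:
  Seq1 vs Seq2: 3
  Seq1 vs Seq3: 2
  Seq1 vs Seq4: 7
  Seq1 vs Seq5: 5
  Seq2 vs Seq3: 4
  Seq2 vs Seq4: 8
  Seq2 vs Seq5: 5
  Seq3 vs Seq4: 9
  Seq3 vs Seq5: 6
  Seq4 vs Seq5: 9
The smallest is 2, between Seq1 and Seq3.

2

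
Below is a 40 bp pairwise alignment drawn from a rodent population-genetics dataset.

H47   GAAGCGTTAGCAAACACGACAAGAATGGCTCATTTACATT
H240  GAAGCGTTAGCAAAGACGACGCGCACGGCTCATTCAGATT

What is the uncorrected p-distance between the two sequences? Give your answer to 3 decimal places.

Mismatches occur at site 15 (C/G), site 21 (A/G), site 22 (A/C), site 24 (A/C), site 26 (T/C), site 35 (T/C), site 37 (C/G).
There are 7 differences over 40 sites, so p = 7/40 = 0.175.

0.175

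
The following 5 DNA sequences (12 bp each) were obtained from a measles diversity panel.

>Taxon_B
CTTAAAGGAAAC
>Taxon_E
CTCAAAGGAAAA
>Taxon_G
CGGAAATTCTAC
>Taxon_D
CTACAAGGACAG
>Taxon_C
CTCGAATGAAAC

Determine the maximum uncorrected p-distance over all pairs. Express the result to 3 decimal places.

Pairwise Hamming distances:
  Taxon_B vs Taxon_E: 2
  Taxon_B vs Taxon_G: 6
  Taxon_B vs Taxon_D: 4
  Taxon_B vs Taxon_C: 3
  Taxon_E vs Taxon_G: 7
  Taxon_E vs Taxon_D: 4
  Taxon_E vs Taxon_C: 3
  Taxon_G vs Taxon_D: 8
  Taxon_G vs Taxon_C: 6
  Taxon_D vs Taxon_C: 5
The largest is 8 mismatches, between Taxon_G and Taxon_D; p = 8/12 = 0.667.

0.667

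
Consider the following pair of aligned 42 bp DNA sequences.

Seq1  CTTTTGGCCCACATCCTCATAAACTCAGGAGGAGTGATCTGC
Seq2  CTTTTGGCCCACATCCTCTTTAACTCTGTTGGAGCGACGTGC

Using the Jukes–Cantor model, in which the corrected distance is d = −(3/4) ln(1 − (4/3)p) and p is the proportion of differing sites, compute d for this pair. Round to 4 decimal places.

0.2197

Differing sites — 19:A/T; 21:A/T; 27:A/T; 29:G/T; 30:A/T; 35:T/C; 38:T/C; 39:C/G.
p = 8/42 = 0.190476.
d = −0.75 · ln(1 − (4/3)·0.190476) = −0.75 · ln(0.746032) = −0.75 · (-0.292987) = 0.2197.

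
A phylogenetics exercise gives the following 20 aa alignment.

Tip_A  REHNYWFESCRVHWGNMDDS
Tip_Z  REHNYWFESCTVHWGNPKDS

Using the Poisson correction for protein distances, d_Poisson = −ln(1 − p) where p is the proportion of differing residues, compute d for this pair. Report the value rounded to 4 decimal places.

0.1625

The sequences differ at positions 11 (R/T), 17 (M/P), 18 (D/K).
p = 3/20 = 0.150000.
d = −ln(1 − 0.150000) = −ln(0.850000) = 0.1625.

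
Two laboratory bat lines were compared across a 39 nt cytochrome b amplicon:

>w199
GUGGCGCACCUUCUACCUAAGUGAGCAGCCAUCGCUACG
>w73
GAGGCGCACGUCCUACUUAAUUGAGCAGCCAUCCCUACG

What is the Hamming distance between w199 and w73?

6

Differing sites — 2:U/A; 10:C/G; 12:U/C; 17:C/U; 21:G/U; 34:G/C.
That gives 6 mismatches out of 39 aligned sites, so the Hamming distance is 6.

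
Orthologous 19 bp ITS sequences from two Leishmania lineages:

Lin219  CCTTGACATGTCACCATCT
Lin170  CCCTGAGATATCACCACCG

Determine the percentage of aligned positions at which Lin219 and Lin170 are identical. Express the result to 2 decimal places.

Mismatches occur at site 3 (T/C), site 7 (C/G), site 10 (G/A), site 17 (T/C), site 19 (T/G).
14 of the 19 sites match, so the percent identity is 14/19 × 100 = 73.68%.

73.68%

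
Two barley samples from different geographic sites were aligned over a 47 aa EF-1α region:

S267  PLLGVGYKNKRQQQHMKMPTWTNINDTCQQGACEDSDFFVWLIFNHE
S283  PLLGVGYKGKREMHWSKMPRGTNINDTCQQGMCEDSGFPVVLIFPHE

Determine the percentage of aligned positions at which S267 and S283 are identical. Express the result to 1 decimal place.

Differing sites — 9:N/G; 12:Q/E; 13:Q/M; 14:Q/H; 15:H/W; 16:M/S; 20:T/R; 21:W/G; 32:A/M; 37:D/G; 39:F/P; 41:W/V; 45:N/P.
34 of the 47 sites match, so the percent identity is 34/47 × 100 = 72.3%.

72.3%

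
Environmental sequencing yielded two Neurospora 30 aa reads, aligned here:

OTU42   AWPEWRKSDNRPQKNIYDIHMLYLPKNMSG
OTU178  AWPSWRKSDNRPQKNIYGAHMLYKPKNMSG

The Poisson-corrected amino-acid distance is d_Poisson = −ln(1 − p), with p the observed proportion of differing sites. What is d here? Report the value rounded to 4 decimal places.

Mismatches occur at site 4 (E↔S), site 18 (D↔G), site 19 (I↔A), site 24 (L↔K).
p = 4/30 = 0.133333.
d = −ln(1 − 0.133333) = −ln(0.866667) = 0.1431.

0.1431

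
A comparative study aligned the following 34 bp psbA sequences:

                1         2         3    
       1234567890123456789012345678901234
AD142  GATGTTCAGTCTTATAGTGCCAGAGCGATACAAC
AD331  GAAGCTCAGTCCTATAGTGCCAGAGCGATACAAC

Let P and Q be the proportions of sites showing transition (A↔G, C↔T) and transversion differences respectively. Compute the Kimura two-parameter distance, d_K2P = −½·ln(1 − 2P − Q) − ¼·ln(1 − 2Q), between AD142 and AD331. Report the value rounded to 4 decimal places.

0.0947

Differing sites — 3:T/A (Tv); 5:T/C (Ti); 12:T/C (Ti).
Of the 3 differences, 2 transitions and 1 transversion over 34 sites: P = 2/34 = 0.058824, Q = 1/34 = 0.029412.
d = −0.5·ln(0.852940) − 0.25·ln(0.941176) = −0.5·(-0.159066) − 0.25·(-0.060625) = 0.0947.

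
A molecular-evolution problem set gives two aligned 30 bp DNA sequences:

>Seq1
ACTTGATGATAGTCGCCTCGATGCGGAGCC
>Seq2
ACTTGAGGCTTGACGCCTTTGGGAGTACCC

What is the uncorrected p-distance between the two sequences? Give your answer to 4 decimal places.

Differing sites — 7:T/G; 9:A/C; 11:A/T; 13:T/A; 19:C/T; 20:G/T; 21:A/G; 22:T/G; 24:C/A; 26:G/T; 28:G/C.
There are 11 differences over 30 sites, so p = 11/30 = 0.3667.

0.3667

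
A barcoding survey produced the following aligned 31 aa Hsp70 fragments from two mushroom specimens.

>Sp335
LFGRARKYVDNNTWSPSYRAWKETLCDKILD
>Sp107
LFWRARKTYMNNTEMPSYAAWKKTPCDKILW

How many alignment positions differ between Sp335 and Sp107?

Mismatches occur at site 3 (G↔W), site 8 (Y↔T), site 9 (V↔Y), site 10 (D↔M), site 14 (W↔E), site 15 (S↔M), site 19 (R↔A), site 23 (E↔K), site 25 (L↔P), site 31 (D↔W).
That gives 10 mismatches out of 31 aligned sites, so the Hamming distance is 10.

10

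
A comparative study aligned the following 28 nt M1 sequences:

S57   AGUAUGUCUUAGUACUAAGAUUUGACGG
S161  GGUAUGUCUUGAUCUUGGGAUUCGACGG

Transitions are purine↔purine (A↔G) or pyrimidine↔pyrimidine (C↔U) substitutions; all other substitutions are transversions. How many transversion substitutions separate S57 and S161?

1

Differing sites — 1:A/G (Ti); 11:A/G (Ti); 12:G/A (Ti); 14:A/C (Tv); 15:C/U (Ti); 17:A/G (Ti); 18:A/G (Ti); 23:U/C (Ti).
Of the 8 differences, 7 transitions and 1 transversion, so the answer is 1.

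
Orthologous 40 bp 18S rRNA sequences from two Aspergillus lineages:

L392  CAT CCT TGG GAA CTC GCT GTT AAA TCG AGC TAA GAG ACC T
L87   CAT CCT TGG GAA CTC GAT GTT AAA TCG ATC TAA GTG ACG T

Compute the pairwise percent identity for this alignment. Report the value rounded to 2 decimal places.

Mismatches occur at site 17 (C→A), site 29 (G→T), site 35 (A→T), site 39 (C→G).
36 of the 40 sites match, so the percent identity is 36/40 × 100 = 90.00%.

90.00%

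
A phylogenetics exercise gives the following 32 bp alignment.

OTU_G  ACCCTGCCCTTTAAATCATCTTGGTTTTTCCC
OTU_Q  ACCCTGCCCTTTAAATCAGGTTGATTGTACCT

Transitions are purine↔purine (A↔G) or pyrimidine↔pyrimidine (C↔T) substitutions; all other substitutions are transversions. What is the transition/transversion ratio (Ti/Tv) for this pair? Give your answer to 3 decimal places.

Mismatches occur at site 19 (T→G, transversion), site 20 (C→G, transversion), site 24 (G→A, transition), site 27 (T→G, transversion), site 29 (T→A, transversion), site 32 (C→T, transition).
Of the 6 differences, 2 transitions and 4 transversions, so Ti/Tv = 2/4 = 0.500.

0.500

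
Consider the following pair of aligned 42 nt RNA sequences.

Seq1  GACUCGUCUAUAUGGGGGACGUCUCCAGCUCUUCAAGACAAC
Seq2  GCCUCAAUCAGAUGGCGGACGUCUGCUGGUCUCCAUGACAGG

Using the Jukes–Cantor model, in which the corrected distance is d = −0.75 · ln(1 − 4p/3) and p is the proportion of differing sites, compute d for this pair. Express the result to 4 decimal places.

0.4408

The sequences differ at positions 2 (A/C), 6 (G/A), 7 (U/A), 8 (C/U), 9 (U/C), 11 (U/G), 16 (G/C), 25 (C/G), 27 (A/U), 29 (C/G), 33 (U/C), 36 (A/U), 41 (A/G), 42 (C/G).
p = 14/42 = 0.333333.
d = −0.75 · ln(1 − (4/3)·0.333333) = −0.75 · ln(0.555556) = −0.75 · (-0.587786) = 0.4408.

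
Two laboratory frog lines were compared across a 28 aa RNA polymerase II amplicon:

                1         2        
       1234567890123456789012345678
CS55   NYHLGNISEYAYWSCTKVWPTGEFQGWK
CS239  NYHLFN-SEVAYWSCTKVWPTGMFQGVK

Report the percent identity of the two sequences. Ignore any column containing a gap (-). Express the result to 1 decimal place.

85.2%

Excluding the 1 gap column leaves 27 comparable sites.
Differing sites — 5:G/F; 10:Y/V; 23:E/M; 27:W/V.
23 of the 27 comparable sites match, so the percent identity is 23/27 × 100 = 85.2%.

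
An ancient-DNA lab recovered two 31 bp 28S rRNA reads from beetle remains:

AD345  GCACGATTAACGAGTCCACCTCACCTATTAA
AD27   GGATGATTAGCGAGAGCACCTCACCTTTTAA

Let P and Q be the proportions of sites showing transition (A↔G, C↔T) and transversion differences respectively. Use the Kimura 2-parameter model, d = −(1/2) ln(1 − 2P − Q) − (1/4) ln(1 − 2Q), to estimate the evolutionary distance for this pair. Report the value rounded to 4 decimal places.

Differing sites — 2:C/G (Tv); 4:C/T (Ti); 10:A/G (Ti); 15:T/A (Tv); 16:C/G (Tv); 27:A/T (Tv).
Of the 6 differences, 2 transitions and 4 transversions over 31 sites: P = 2/31 = 0.064516, Q = 4/31 = 0.129032.
d = −0.5·ln(0.741936) − 0.25·ln(0.741936) = −0.5·(-0.298492) − 0.25·(-0.298492) = 0.2239.

0.2239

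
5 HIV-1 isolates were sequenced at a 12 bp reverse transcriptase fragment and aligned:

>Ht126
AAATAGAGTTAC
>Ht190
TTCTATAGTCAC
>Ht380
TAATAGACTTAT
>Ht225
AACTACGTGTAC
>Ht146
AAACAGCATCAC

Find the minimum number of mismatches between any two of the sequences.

Pairwise Hamming distances:
  Ht126 vs Ht190: 5
  Ht126 vs Ht380: 3
  Ht126 vs Ht225: 5
  Ht126 vs Ht146: 4
  Ht190 vs Ht380: 6
  Ht190 vs Ht225: 7
  Ht190 vs Ht146: 7
  Ht380 vs Ht225: 7
  Ht380 vs Ht146: 6
  Ht225 vs Ht146: 7
The smallest is 3, between Ht126 and Ht380.

3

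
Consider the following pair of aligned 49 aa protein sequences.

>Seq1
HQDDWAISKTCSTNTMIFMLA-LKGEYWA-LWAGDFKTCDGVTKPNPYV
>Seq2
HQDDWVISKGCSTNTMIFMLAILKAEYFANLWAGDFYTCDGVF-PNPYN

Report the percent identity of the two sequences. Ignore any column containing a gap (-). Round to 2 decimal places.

84.78%

Excluding the 3 gap columns leaves 46 comparable sites.
Differing sites — 6:A/V; 10:T/G; 25:G/A; 28:W/F; 37:K/Y; 43:T/F; 49:V/N.
39 of the 46 comparable sites match, so the percent identity is 39/46 × 100 = 84.78%.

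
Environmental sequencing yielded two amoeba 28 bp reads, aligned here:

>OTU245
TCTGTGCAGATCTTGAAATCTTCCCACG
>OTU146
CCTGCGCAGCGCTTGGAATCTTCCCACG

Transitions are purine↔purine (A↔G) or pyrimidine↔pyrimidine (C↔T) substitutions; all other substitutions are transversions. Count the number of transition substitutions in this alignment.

3

The sequences differ at positions 1 (T/C, transition), 5 (T/C, transition), 10 (A/C, transversion), 11 (T/G, transversion), 16 (A/G, transition).
Of the 5 differences, 3 transitions and 2 transversions, so the answer is 3.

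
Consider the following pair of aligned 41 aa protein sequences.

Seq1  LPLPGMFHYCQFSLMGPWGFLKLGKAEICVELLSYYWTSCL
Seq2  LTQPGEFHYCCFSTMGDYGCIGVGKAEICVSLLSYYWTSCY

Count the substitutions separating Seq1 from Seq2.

Mismatches occur at site 2 (P→T), site 3 (L→Q), site 6 (M→E), site 11 (Q→C), site 14 (L→T), site 17 (P→D), site 18 (W→Y), site 20 (F→C), site 21 (L→I), site 22 (K→G), site 23 (L→V), site 31 (E→S), site 41 (L→Y).
That gives 13 mismatches out of 41 aligned sites, so the Hamming distance is 13.

13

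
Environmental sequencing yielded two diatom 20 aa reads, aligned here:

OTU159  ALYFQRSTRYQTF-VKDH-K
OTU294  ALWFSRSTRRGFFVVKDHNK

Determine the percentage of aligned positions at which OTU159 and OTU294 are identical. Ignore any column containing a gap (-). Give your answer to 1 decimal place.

72.2%

Excluding the 2 gap columns leaves 18 comparable sites.
The sequences differ at positions 3 (Y/W), 5 (Q/S), 10 (Y/R), 11 (Q/G), 12 (T/F).
13 of the 18 comparable sites match, so the percent identity is 13/18 × 100 = 72.2%.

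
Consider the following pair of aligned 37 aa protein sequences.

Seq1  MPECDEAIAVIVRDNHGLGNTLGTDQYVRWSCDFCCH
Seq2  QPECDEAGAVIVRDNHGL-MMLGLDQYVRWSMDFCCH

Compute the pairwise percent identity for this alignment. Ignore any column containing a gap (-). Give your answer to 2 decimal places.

Excluding the 1 gap column leaves 36 comparable sites.
Differing sites — 1:M/Q; 8:I/G; 20:N/M; 21:T/M; 24:T/L; 32:C/M.
30 of the 36 comparable sites match, so the percent identity is 30/36 × 100 = 83.33%.

83.33%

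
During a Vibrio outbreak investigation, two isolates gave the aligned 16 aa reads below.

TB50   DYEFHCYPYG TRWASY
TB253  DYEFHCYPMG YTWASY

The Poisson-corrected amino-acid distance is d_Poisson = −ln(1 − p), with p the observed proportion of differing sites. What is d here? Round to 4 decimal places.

0.2076

Mismatches occur at site 9 (Y↔M), site 11 (T↔Y), site 12 (R↔T).
p = 3/16 = 0.187500.
d = −ln(1 − 0.187500) = −ln(0.812500) = 0.2076.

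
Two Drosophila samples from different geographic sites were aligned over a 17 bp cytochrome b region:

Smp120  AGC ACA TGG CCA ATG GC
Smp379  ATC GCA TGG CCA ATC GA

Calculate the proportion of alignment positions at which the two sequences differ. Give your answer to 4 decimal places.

0.2353

Differing sites — 2:G/T; 4:A/G; 15:G/C; 17:C/A.
There are 4 differences over 17 sites, so p = 4/17 = 0.2353.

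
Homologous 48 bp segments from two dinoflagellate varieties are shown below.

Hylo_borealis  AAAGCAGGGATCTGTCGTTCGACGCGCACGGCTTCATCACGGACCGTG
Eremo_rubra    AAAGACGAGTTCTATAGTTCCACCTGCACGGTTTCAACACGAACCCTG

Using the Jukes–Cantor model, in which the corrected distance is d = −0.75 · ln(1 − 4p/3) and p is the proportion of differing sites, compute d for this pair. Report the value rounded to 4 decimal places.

Mismatches occur at site 5 (C→A), site 6 (A→C), site 8 (G→A), site 10 (A→T), site 14 (G→A), site 16 (C→A), site 21 (G→C), site 24 (G→C), site 25 (C→T), site 32 (C→T), site 37 (T→A), site 42 (G→A), site 46 (G→C).
p = 13/48 = 0.270833.
d = −0.75 · ln(1 − (4/3)·0.270833) = −0.75 · ln(0.638889) = −0.75 · (-0.448025) = 0.3360.

0.3360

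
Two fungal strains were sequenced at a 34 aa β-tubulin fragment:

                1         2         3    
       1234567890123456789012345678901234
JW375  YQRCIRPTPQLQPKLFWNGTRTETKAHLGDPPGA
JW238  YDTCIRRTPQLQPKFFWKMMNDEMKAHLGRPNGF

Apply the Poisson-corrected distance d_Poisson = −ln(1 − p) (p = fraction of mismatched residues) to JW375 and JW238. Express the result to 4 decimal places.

0.4818

Mismatches occur at site 2 (Q→D), site 3 (R→T), site 7 (P→R), site 15 (L→F), site 18 (N→K), site 19 (G→M), site 20 (T→M), site 21 (R→N), site 22 (T→D), site 24 (T→M), site 30 (D→R), site 32 (P→N), site 34 (A→F).
p = 13/34 = 0.382353.
d = −ln(1 − 0.382353) = −ln(0.617647) = 0.4818.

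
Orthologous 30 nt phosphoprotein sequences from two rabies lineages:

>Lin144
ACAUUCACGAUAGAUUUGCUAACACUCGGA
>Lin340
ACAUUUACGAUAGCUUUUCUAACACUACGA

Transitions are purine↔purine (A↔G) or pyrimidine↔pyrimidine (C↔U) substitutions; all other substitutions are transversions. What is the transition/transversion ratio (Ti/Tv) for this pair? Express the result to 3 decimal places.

0.250

Mismatches occur at site 6 (C/U, transition), site 14 (A/C, transversion), site 18 (G/U, transversion), site 27 (C/A, transversion), site 28 (G/C, transversion).
Of the 5 differences, 1 transition and 4 transversions, so Ti/Tv = 1/4 = 0.250.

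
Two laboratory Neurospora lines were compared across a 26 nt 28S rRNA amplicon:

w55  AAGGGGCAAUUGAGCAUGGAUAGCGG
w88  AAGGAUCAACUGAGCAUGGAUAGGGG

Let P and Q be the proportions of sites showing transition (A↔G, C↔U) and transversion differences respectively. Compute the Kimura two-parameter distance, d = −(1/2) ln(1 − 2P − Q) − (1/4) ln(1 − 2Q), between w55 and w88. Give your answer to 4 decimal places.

0.1729

The sequences differ at positions 5 (G/A, transition), 6 (G/U, transversion), 10 (U/C, transition), 24 (C/G, transversion).
Of the 4 differences, 2 transitions and 2 transversions over 26 sites: P = 2/26 = 0.076923, Q = 2/26 = 0.076923.
d = −0.5·ln(0.769231) − 0.25·ln(0.846154) = −0.5·(-0.262364) − 0.25·(-0.167054) = 0.1729.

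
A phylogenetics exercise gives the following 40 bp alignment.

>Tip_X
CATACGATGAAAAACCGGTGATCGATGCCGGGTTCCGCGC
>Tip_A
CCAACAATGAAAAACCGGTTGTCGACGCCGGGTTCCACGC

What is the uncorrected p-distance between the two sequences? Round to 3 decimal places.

0.175

Mismatches occur at site 2 (A↔C), site 3 (T↔A), site 6 (G↔A), site 20 (G↔T), site 21 (A↔G), site 26 (T↔C), site 37 (G↔A).
There are 7 differences over 40 sites, so p = 7/40 = 0.175.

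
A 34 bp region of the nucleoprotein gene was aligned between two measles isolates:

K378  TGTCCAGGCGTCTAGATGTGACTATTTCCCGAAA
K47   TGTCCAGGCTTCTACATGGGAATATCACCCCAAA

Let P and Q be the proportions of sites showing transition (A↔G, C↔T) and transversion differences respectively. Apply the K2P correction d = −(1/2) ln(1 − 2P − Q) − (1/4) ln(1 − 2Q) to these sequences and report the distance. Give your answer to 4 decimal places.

The sequences differ at positions 10 (G/T, transversion), 15 (G/C, transversion), 19 (T/G, transversion), 22 (C/A, transversion), 26 (T/C, transition), 27 (T/A, transversion), 31 (G/C, transversion).
Of the 7 differences, 1 transition and 6 transversions over 34 sites: P = 1/34 = 0.029412, Q = 6/34 = 0.176471.
d = −0.5·ln(0.764705) − 0.25·ln(0.647058) = −0.5·(-0.268265) − 0.25·(-0.435319) = 0.2430.

0.2430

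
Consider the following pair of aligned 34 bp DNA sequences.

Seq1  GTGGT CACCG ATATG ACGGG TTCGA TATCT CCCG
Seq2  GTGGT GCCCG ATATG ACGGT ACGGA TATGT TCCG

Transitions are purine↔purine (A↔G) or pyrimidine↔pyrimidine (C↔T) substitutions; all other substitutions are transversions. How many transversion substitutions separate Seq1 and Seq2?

The sequences differ at positions 6 (C/G, transversion), 7 (A/C, transversion), 20 (G/T, transversion), 21 (T/A, transversion), 22 (T/C, transition), 23 (C/G, transversion), 29 (C/G, transversion), 31 (C/T, transition).
Of the 8 differences, 2 transitions and 6 transversions, so the answer is 6.

6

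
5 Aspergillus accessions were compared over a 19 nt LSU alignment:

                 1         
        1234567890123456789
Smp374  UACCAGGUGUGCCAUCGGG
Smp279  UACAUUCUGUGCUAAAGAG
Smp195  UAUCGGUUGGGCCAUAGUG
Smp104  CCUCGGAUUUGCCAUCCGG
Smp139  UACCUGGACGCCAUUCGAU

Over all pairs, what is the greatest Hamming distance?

Pairwise Hamming distances:
  Smp374 vs Smp279: 8
  Smp374 vs Smp195: 6
  Smp374 vs Smp104: 7
  Smp374 vs Smp139: 9
  Smp279 vs Smp195: 9
  Smp279 vs Smp104: 13
  Smp279 vs Smp139: 12
  Smp195 vs Smp104: 8
  Smp195 vs Smp139: 11
  Smp104 vs Smp139: 14
The largest is 14, between Smp104 and Smp139.

14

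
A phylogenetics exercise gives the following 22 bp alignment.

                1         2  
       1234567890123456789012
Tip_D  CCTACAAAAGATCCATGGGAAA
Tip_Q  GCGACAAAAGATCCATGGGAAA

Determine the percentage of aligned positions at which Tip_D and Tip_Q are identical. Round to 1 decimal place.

90.9%

Mismatches occur at site 1 (C→G), site 3 (T→G).
20 of the 22 sites match, so the percent identity is 20/22 × 100 = 90.9%.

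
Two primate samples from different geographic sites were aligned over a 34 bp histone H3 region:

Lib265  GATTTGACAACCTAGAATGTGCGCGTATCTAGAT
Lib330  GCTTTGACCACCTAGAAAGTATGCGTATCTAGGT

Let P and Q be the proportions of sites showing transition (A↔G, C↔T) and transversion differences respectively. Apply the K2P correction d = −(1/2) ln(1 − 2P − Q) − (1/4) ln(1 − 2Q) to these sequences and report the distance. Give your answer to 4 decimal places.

0.2023

Differing sites — 2:A/C (Tv); 9:A/C (Tv); 18:T/A (Tv); 21:G/A (Ti); 22:C/T (Ti); 33:A/G (Ti).
Of the 6 differences, 3 transitions and 3 transversions over 34 sites: P = 3/34 = 0.088235, Q = 3/34 = 0.088235.
d = −0.5·ln(0.735295) − 0.25·ln(0.823530) = −0.5·(-0.307483) − 0.25·(-0.194155) = 0.2023.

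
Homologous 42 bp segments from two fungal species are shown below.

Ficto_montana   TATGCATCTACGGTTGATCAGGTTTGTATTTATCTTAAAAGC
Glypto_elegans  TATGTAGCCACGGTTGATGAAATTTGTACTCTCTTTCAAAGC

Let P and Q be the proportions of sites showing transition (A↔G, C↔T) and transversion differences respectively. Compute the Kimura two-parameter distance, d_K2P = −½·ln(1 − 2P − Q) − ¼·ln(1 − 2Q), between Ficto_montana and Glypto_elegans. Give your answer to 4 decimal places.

The sequences differ at positions 5 (C/T, transition), 7 (T/G, transversion), 9 (T/C, transition), 19 (C/G, transversion), 21 (G/A, transition), 22 (G/A, transition), 29 (T/C, transition), 31 (T/C, transition), 32 (A/T, transversion), 33 (T/C, transition), 34 (C/T, transition), 37 (A/C, transversion).
Of the 12 differences, 8 transitions and 4 transversions over 42 sites: P = 8/42 = 0.190476, Q = 4/42 = 0.095238.
d = −0.5·ln(0.523810) − 0.25·ln(0.809524) = −0.5·(-0.646626) − 0.25·(-0.211309) = 0.3761.

0.3761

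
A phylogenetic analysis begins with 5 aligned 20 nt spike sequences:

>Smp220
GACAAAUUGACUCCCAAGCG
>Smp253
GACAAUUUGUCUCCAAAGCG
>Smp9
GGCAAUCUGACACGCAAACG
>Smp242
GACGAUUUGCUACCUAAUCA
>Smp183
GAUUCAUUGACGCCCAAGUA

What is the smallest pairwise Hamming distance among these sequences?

3

Pairwise Hamming distances:
  Smp220 vs Smp253: 3
  Smp220 vs Smp9: 6
  Smp220 vs Smp242: 8
  Smp220 vs Smp183: 6
  Smp253 vs Smp9: 7
  Smp253 vs Smp242: 7
  Smp253 vs Smp183: 9
  Smp9 vs Smp242: 9
  Smp9 vs Smp183: 11
  Smp242 vs Smp183: 10
The smallest is 3, between Smp220 and Smp253.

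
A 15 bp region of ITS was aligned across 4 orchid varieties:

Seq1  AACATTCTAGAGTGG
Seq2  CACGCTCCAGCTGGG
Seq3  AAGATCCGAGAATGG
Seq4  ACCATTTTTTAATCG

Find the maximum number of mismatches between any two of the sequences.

Pairwise Hamming distances:
  Seq1 vs Seq2: 7
  Seq1 vs Seq3: 4
  Seq1 vs Seq4: 6
  Seq2 vs Seq3: 9
  Seq2 vs Seq4: 12
  Seq3 vs Seq4: 8
The largest is 12, between Seq2 and Seq4.

12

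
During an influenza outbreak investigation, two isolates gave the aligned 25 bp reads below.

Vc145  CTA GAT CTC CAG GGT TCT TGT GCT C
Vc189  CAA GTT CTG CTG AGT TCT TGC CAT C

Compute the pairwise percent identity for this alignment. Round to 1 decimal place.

68.0%

Mismatches occur at site 2 (T↔A), site 5 (A↔T), site 9 (C↔G), site 11 (A↔T), site 13 (G↔A), site 21 (T↔C), site 22 (G↔C), site 23 (C↔A).
17 of the 25 sites match, so the percent identity is 17/25 × 100 = 68.0%.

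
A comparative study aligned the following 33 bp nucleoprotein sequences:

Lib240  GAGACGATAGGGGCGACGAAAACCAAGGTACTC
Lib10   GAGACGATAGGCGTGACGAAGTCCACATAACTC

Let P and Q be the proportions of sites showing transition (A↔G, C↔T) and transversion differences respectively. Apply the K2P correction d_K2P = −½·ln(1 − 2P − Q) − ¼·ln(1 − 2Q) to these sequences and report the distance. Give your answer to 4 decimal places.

0.2930

Mismatches occur at site 12 (G↔C, transversion), site 14 (C↔T, transition), site 21 (A↔G, transition), site 22 (A↔T, transversion), site 26 (A↔C, transversion), site 27 (G↔A, transition), site 28 (G↔T, transversion), site 29 (T↔A, transversion).
Of the 8 differences, 3 transitions and 5 transversions over 33 sites: P = 3/33 = 0.090909, Q = 5/33 = 0.151515.
d = −0.5·ln(0.666667) − 0.25·ln(0.696970) = −0.5·(-0.405465) − 0.25·(-0.361013) = 0.2930.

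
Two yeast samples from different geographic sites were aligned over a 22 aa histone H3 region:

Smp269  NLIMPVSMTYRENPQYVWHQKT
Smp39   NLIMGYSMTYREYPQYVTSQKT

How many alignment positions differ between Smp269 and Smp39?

5

The sequences differ at positions 5 (P/G), 6 (V/Y), 13 (N/Y), 18 (W/T), 19 (H/S).
That gives 5 mismatches out of 22 aligned sites, so the Hamming distance is 5.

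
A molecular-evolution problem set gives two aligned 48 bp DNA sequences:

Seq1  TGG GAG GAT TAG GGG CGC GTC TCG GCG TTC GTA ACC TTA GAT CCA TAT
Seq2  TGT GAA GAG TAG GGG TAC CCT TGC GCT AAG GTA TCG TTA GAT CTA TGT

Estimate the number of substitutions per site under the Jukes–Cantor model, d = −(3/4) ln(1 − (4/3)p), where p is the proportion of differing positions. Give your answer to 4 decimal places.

Differing sites — 3:G/T; 6:G/A; 9:T/G; 16:C/T; 17:G/A; 19:G/C; 20:T/C; 21:C/T; 23:C/G; 24:G/C; 27:G/T; 28:T/A; 29:T/A; 30:C/G; 34:A/T; 36:C/G; 44:C/T; 47:A/G.
p = 18/48 = 0.375000.
d = −0.75 · ln(1 − (4/3)·0.375000) = −0.75 · ln(0.500000) = −0.75 · (-0.693147) = 0.5199.

0.5199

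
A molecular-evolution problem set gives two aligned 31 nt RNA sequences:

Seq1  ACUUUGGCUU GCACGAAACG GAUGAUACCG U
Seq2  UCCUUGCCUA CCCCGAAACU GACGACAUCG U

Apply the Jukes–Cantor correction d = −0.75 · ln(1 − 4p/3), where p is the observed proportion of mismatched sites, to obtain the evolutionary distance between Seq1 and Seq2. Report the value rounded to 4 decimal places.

0.4217

Differing sites — 1:A/U; 3:U/C; 7:G/C; 10:U/A; 11:G/C; 13:A/C; 20:G/U; 23:U/C; 26:U/C; 28:C/U.
p = 10/31 = 0.322581.
d = −0.75 · ln(1 − (4/3)·0.322581) = −0.75 · ln(0.569892) = −0.75 · (-0.562308) = 0.4217.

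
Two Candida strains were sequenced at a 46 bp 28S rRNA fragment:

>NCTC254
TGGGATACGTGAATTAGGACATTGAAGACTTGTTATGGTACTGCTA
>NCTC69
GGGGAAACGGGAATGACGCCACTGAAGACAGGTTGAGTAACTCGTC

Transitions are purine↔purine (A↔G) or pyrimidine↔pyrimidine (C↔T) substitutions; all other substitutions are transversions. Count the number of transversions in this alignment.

Mismatches occur at site 1 (T/G, transversion), site 6 (T/A, transversion), site 10 (T/G, transversion), site 15 (T/G, transversion), site 17 (G/C, transversion), site 19 (A/C, transversion), site 22 (T/C, transition), site 30 (T/A, transversion), site 31 (T/G, transversion), site 35 (A/G, transition), site 36 (T/A, transversion), site 38 (G/T, transversion), site 39 (T/A, transversion), site 43 (G/C, transversion), site 44 (C/G, transversion), site 46 (A/C, transversion).
Of the 16 differences, 2 transitions and 14 transversions, so the answer is 14.

14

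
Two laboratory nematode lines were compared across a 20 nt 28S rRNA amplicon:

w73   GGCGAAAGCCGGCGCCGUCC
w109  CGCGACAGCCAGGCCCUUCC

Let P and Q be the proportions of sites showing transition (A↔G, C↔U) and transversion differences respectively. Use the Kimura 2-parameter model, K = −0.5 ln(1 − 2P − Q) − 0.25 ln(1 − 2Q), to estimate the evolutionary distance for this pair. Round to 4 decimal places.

Differing sites — 1:G/C (Tv); 6:A/C (Tv); 11:G/A (Ti); 13:C/G (Tv); 14:G/C (Tv); 17:G/U (Tv).
Of the 6 differences, 1 transition and 5 transversions over 20 sites: P = 1/20 = 0.050000, Q = 5/20 = 0.250000.
d = −0.5·ln(0.650000) − 0.25·ln(0.500000) = −0.5·(-0.430783) − 0.25·(-0.693147) = 0.3887.

0.3887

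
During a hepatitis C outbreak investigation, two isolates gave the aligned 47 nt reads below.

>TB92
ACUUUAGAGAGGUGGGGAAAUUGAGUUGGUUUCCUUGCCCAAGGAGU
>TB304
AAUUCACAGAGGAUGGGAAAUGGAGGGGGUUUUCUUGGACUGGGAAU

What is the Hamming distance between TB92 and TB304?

The sequences differ at positions 2 (C/A), 5 (U/C), 7 (G/C), 13 (U/A), 14 (G/U), 22 (U/G), 26 (U/G), 27 (U/G), 33 (C/U), 38 (C/G), 39 (C/A), 41 (A/U), 42 (A/G), 46 (G/A).
That gives 14 mismatches out of 47 aligned sites, so the Hamming distance is 14.

14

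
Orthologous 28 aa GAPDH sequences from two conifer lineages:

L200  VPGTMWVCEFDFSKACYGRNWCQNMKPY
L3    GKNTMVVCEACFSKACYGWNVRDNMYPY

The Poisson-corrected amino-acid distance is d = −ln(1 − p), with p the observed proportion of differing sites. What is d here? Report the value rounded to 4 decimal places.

0.4990

The sequences differ at positions 1 (V/G), 2 (P/K), 3 (G/N), 6 (W/V), 10 (F/A), 11 (D/C), 19 (R/W), 21 (W/V), 22 (C/R), 23 (Q/D), 26 (K/Y).
p = 11/28 = 0.392857.
d = −ln(1 − 0.392857) = −ln(0.607143) = 0.4990.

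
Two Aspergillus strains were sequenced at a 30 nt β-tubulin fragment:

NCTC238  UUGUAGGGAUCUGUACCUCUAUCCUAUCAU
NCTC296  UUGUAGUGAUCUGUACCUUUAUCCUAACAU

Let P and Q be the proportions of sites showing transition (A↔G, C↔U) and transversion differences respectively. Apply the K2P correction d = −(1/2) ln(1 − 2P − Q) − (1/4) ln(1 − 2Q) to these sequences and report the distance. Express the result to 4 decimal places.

0.1073

Mismatches occur at site 7 (G↔U, transversion), site 19 (C↔U, transition), site 27 (U↔A, transversion).
Of the 3 differences, 1 transition and 2 transversions over 30 sites: P = 1/30 = 0.033333, Q = 2/30 = 0.066667.
d = −0.5·ln(0.866667) − 0.25·ln(0.866666) = −0.5·(-0.143100) − 0.25·(-0.143102) = 0.1073.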